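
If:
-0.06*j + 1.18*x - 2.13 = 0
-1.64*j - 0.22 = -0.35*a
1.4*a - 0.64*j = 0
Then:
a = -0.07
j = -0.15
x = 1.80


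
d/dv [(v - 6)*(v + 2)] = 2*v - 4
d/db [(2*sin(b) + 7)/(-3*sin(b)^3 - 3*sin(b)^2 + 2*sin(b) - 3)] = (12*sin(b)^3 + 69*sin(b)^2 + 42*sin(b) - 20)*cos(b)/(3*sin(b)^3 + 3*sin(b)^2 - 2*sin(b) + 3)^2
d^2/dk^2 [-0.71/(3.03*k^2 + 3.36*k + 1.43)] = (13.036878*k^2 + 14.456736*k - 0.71*(6.06*k + 3.36)*(12.12*k + 6.72) + 6.152718)/(3.03*k^2 + 3.36*k + 1.43)^3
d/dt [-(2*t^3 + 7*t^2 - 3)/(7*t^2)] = -2/7 - 6/(7*t^3)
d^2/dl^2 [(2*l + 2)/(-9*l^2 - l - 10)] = 4*(-(l + 1)*(18*l + 1)^2 + (27*l + 10)*(9*l^2 + l + 10))/(9*l^2 + l + 10)^3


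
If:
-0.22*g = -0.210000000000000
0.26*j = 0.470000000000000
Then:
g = 0.95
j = 1.81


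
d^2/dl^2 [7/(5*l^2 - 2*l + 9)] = 14*(-25*l^2 + 10*l + 4*(5*l - 1)^2 - 45)/(5*l^2 - 2*l + 9)^3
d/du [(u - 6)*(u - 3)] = 2*u - 9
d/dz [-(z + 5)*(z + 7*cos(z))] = -z + (z + 5)*(7*sin(z) - 1) - 7*cos(z)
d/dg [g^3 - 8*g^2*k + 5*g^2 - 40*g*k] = 3*g^2 - 16*g*k + 10*g - 40*k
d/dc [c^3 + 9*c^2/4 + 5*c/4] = 3*c^2 + 9*c/2 + 5/4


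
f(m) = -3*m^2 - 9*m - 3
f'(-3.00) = 9.00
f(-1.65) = 3.68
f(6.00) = -165.00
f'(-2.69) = 7.14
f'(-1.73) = 1.38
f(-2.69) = -0.50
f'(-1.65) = 0.90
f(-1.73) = 3.59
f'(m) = -6*m - 9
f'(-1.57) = 0.42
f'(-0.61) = -5.34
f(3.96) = -85.68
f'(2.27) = -22.62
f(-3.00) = -3.00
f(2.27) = -38.89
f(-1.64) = 3.69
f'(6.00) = -45.00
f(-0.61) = 1.37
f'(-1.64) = 0.84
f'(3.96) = -32.76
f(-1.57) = 3.74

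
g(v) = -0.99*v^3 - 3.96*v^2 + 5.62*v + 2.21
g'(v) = -2.97*v^2 - 7.92*v + 5.62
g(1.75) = -5.39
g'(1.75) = -17.34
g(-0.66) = -2.94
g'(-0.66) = 9.55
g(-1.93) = -16.27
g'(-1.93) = 9.84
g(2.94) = -40.65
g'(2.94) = -43.34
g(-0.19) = 1.01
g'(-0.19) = 7.02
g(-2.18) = -18.60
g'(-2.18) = 8.77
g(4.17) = -115.00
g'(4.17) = -79.05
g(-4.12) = -18.93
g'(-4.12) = -12.16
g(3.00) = -43.30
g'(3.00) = -44.87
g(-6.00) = 39.77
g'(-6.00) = -53.78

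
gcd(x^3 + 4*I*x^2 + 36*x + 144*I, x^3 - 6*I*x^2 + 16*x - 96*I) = x^2 - 2*I*x + 24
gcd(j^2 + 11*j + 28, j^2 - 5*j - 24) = 1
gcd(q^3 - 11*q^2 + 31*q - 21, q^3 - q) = q - 1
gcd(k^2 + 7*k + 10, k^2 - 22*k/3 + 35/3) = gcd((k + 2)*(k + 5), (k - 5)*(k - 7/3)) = 1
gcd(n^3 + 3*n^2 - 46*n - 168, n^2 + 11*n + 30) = n + 6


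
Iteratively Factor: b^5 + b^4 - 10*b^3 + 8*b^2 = (b + 4)*(b^4 - 3*b^3 + 2*b^2) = b*(b + 4)*(b^3 - 3*b^2 + 2*b) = b^2*(b + 4)*(b^2 - 3*b + 2) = b^2*(b - 1)*(b + 4)*(b - 2)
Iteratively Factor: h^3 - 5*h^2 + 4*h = (h)*(h^2 - 5*h + 4) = h*(h - 4)*(h - 1)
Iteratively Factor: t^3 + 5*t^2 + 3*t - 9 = (t + 3)*(t^2 + 2*t - 3) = (t + 3)^2*(t - 1)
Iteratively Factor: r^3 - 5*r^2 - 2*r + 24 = (r + 2)*(r^2 - 7*r + 12) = (r - 3)*(r + 2)*(r - 4)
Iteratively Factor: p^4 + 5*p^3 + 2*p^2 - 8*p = (p + 2)*(p^3 + 3*p^2 - 4*p) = (p - 1)*(p + 2)*(p^2 + 4*p) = p*(p - 1)*(p + 2)*(p + 4)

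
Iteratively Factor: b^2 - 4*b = (b)*(b - 4)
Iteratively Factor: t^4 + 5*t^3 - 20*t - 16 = (t + 4)*(t^3 + t^2 - 4*t - 4) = (t + 1)*(t + 4)*(t^2 - 4) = (t + 1)*(t + 2)*(t + 4)*(t - 2)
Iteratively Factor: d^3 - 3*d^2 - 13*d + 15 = (d - 5)*(d^2 + 2*d - 3) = (d - 5)*(d - 1)*(d + 3)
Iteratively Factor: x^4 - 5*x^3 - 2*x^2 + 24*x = (x - 4)*(x^3 - x^2 - 6*x) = x*(x - 4)*(x^2 - x - 6) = x*(x - 4)*(x - 3)*(x + 2)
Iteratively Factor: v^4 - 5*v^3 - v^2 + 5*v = (v - 1)*(v^3 - 4*v^2 - 5*v) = (v - 1)*(v + 1)*(v^2 - 5*v) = v*(v - 1)*(v + 1)*(v - 5)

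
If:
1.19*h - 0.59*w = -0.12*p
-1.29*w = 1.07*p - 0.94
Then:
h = 0.617372182517867*w - 0.0885887065106416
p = 0.878504672897196 - 1.20560747663551*w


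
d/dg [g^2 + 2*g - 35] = 2*g + 2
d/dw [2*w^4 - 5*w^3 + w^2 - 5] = w*(8*w^2 - 15*w + 2)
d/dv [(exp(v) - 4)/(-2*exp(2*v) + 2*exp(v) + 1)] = (2*exp(2*v) - 16*exp(v) + 9)*exp(v)/(4*exp(4*v) - 8*exp(3*v) + 4*exp(v) + 1)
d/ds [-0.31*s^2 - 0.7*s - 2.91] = -0.62*s - 0.7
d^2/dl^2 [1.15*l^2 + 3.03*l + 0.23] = 2.30000000000000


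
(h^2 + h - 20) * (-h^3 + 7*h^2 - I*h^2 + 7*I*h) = -h^5 + 6*h^4 - I*h^4 + 27*h^3 + 6*I*h^3 - 140*h^2 + 27*I*h^2 - 140*I*h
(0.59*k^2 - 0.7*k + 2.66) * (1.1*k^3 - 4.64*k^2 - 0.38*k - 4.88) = 0.649*k^5 - 3.5076*k^4 + 5.9498*k^3 - 14.9556*k^2 + 2.4052*k - 12.9808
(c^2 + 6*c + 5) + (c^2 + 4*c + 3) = 2*c^2 + 10*c + 8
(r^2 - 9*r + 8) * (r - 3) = r^3 - 12*r^2 + 35*r - 24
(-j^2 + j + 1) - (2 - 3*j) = -j^2 + 4*j - 1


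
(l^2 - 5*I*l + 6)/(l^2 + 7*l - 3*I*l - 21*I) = (l^2 - 5*I*l + 6)/(l^2 + l*(7 - 3*I) - 21*I)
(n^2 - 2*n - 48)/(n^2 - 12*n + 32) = (n + 6)/(n - 4)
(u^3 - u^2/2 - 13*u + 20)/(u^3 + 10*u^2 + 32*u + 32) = (u^2 - 9*u/2 + 5)/(u^2 + 6*u + 8)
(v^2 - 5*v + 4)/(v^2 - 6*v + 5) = (v - 4)/(v - 5)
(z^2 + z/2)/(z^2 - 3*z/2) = (2*z + 1)/(2*z - 3)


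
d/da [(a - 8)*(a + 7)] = 2*a - 1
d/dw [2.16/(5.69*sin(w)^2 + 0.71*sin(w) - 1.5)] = -(24.5808*sin(w) + 1.5336)*cos(w)/(5.69*sin(w)^2 + 0.71*sin(w) - 1.5)^2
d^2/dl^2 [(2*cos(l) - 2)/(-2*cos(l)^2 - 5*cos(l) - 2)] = 2*(36*sin(l)^4*cos(l) - 26*sin(l)^4 + 47*sin(l)^2 + 99*cos(l)/2 - 15*cos(3*l)/2 - 2*cos(5*l) + 41)/(-2*sin(l)^2 + 5*cos(l) + 4)^3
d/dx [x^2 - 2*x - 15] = 2*x - 2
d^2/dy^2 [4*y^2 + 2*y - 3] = 8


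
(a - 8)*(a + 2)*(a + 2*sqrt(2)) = a^3 - 6*a^2 + 2*sqrt(2)*a^2 - 12*sqrt(2)*a - 16*a - 32*sqrt(2)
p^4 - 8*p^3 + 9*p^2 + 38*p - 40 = (p - 5)*(p - 4)*(p - 1)*(p + 2)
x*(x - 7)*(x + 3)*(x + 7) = x^4 + 3*x^3 - 49*x^2 - 147*x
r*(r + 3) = r^2 + 3*r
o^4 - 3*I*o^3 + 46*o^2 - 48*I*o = o*(o - 8*I)*(o - I)*(o + 6*I)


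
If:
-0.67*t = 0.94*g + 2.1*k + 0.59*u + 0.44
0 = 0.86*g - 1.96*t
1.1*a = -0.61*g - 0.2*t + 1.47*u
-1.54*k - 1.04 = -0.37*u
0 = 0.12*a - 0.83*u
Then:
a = -0.69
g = 0.88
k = -0.70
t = 0.39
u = -0.10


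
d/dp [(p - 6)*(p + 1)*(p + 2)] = 3*p^2 - 6*p - 16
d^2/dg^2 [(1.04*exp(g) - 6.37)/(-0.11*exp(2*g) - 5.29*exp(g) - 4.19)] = (-0.012584*exp(4*g) + 0.913484*exp(3*g) + 13.996125*exp(2*g) + 189.566689*exp(g) - 159.450031)*exp(g)/(0.001331*exp(6*g) + 0.192027*exp(5*g) + 9.38685*exp(4*g) + 162.664855*exp(3*g) + 357.55365*exp(2*g) + 278.615307*exp(g) + 73.560059)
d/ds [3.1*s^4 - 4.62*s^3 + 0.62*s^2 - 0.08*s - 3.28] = 12.4*s^3 - 13.86*s^2 + 1.24*s - 0.08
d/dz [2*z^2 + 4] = 4*z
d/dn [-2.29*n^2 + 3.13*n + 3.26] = 3.13 - 4.58*n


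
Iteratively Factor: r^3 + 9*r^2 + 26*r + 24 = (r + 4)*(r^2 + 5*r + 6) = (r + 3)*(r + 4)*(r + 2)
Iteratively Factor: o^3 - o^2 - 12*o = (o)*(o^2 - o - 12) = o*(o + 3)*(o - 4)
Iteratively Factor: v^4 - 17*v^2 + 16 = (v + 4)*(v^3 - 4*v^2 - v + 4) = (v - 1)*(v + 4)*(v^2 - 3*v - 4) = (v - 4)*(v - 1)*(v + 4)*(v + 1)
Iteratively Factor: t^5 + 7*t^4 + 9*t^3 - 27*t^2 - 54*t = (t + 3)*(t^4 + 4*t^3 - 3*t^2 - 18*t) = (t + 3)^2*(t^3 + t^2 - 6*t) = (t - 2)*(t + 3)^2*(t^2 + 3*t) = (t - 2)*(t + 3)^3*(t)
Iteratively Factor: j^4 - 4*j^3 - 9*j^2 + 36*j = (j - 3)*(j^3 - j^2 - 12*j) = j*(j - 3)*(j^2 - j - 12) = j*(j - 3)*(j + 3)*(j - 4)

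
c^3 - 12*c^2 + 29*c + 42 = (c - 7)*(c - 6)*(c + 1)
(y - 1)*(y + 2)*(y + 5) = y^3 + 6*y^2 + 3*y - 10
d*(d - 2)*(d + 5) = d^3 + 3*d^2 - 10*d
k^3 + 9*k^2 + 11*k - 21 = (k - 1)*(k + 3)*(k + 7)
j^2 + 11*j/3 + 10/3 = (j + 5/3)*(j + 2)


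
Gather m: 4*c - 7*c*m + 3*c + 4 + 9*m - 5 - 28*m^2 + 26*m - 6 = 7*c - 28*m^2 + m*(35 - 7*c) - 7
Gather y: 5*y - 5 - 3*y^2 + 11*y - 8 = -3*y^2 + 16*y - 13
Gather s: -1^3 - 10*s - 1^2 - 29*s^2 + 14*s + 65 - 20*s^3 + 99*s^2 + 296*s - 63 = -20*s^3 + 70*s^2 + 300*s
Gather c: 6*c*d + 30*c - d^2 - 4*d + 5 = c*(6*d + 30) - d^2 - 4*d + 5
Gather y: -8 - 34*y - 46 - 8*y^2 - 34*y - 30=-8*y^2 - 68*y - 84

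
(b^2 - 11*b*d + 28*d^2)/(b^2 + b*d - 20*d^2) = (b - 7*d)/(b + 5*d)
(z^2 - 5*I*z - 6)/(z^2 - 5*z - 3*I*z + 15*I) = (z - 2*I)/(z - 5)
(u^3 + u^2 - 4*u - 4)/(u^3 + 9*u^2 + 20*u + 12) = (u - 2)/(u + 6)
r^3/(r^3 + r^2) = r/(r + 1)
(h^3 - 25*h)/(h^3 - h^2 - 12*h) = (25 - h^2)/(-h^2 + h + 12)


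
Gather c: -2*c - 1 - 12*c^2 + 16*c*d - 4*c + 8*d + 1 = -12*c^2 + c*(16*d - 6) + 8*d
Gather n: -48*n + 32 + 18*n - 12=20 - 30*n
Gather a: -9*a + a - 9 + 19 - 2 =8 - 8*a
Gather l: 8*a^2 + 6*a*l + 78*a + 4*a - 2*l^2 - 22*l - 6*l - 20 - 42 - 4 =8*a^2 + 82*a - 2*l^2 + l*(6*a - 28) - 66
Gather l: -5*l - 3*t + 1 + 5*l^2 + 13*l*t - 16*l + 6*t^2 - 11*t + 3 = 5*l^2 + l*(13*t - 21) + 6*t^2 - 14*t + 4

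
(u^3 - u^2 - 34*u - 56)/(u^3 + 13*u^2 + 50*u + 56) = (u - 7)/(u + 7)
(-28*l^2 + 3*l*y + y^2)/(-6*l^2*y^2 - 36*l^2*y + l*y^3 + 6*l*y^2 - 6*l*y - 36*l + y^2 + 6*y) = (28*l^2 - 3*l*y - y^2)/(6*l^2*y^2 + 36*l^2*y - l*y^3 - 6*l*y^2 + 6*l*y + 36*l - y^2 - 6*y)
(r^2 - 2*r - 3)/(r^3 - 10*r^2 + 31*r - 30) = (r + 1)/(r^2 - 7*r + 10)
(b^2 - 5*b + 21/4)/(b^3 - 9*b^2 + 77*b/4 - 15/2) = (4*b^2 - 20*b + 21)/(4*b^3 - 36*b^2 + 77*b - 30)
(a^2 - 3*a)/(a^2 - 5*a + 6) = a/(a - 2)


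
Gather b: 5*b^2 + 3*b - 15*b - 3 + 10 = 5*b^2 - 12*b + 7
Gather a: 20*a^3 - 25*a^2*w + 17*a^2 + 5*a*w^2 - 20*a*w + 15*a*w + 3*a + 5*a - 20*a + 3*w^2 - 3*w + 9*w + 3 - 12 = 20*a^3 + a^2*(17 - 25*w) + a*(5*w^2 - 5*w - 12) + 3*w^2 + 6*w - 9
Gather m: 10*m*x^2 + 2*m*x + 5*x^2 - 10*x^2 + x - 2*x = m*(10*x^2 + 2*x) - 5*x^2 - x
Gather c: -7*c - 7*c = -14*c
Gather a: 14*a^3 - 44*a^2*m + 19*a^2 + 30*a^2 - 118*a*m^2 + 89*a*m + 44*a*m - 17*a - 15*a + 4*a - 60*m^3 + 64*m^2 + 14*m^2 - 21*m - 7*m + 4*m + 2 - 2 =14*a^3 + a^2*(49 - 44*m) + a*(-118*m^2 + 133*m - 28) - 60*m^3 + 78*m^2 - 24*m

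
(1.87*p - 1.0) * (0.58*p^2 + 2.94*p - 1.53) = 1.0846*p^3 + 4.9178*p^2 - 5.8011*p + 1.53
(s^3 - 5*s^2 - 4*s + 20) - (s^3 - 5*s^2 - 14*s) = 10*s + 20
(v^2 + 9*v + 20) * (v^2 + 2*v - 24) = v^4 + 11*v^3 + 14*v^2 - 176*v - 480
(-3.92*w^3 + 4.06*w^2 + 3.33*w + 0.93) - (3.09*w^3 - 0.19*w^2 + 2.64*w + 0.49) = -7.01*w^3 + 4.25*w^2 + 0.69*w + 0.44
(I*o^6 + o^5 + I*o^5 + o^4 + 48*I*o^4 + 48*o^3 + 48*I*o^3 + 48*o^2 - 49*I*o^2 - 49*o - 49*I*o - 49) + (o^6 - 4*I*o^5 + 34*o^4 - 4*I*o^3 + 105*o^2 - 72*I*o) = o^6 + I*o^6 + o^5 - 3*I*o^5 + 35*o^4 + 48*I*o^4 + 48*o^3 + 44*I*o^3 + 153*o^2 - 49*I*o^2 - 49*o - 121*I*o - 49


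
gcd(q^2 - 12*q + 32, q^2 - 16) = q - 4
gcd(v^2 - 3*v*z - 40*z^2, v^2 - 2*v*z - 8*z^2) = 1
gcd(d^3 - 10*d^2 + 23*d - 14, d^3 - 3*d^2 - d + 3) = d - 1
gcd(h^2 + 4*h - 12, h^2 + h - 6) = h - 2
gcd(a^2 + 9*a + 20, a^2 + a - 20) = a + 5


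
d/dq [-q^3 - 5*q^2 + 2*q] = -3*q^2 - 10*q + 2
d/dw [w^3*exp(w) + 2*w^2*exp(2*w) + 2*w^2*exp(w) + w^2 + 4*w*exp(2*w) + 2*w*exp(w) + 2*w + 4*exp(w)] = w^3*exp(w) + 4*w^2*exp(2*w) + 5*w^2*exp(w) + 12*w*exp(2*w) + 6*w*exp(w) + 2*w + 4*exp(2*w) + 6*exp(w) + 2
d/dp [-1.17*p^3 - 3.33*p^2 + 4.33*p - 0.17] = -3.51*p^2 - 6.66*p + 4.33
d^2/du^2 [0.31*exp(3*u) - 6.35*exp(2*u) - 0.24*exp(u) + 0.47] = (2.79*exp(2*u) - 25.4*exp(u) - 0.24)*exp(u)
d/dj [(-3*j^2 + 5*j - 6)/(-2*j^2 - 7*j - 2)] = (31*j^2 - 12*j - 52)/(4*j^4 + 28*j^3 + 57*j^2 + 28*j + 4)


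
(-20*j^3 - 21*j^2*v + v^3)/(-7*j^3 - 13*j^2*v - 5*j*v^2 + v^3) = (-20*j^2 - j*v + v^2)/(-7*j^2 - 6*j*v + v^2)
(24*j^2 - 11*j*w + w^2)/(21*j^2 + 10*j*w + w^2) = (24*j^2 - 11*j*w + w^2)/(21*j^2 + 10*j*w + w^2)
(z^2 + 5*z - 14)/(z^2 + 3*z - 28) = (z - 2)/(z - 4)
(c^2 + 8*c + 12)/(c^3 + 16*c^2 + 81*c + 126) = (c + 2)/(c^2 + 10*c + 21)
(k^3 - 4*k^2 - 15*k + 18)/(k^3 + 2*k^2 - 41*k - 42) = (k^2 + 2*k - 3)/(k^2 + 8*k + 7)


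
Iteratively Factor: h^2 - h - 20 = (h - 5)*(h + 4)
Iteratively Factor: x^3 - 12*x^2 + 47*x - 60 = (x - 4)*(x^2 - 8*x + 15) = (x - 5)*(x - 4)*(x - 3)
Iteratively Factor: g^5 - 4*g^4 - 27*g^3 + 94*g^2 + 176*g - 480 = (g - 2)*(g^4 - 2*g^3 - 31*g^2 + 32*g + 240) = (g - 4)*(g - 2)*(g^3 + 2*g^2 - 23*g - 60) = (g - 4)*(g - 2)*(g + 3)*(g^2 - g - 20) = (g - 5)*(g - 4)*(g - 2)*(g + 3)*(g + 4)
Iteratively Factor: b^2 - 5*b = (b - 5)*(b)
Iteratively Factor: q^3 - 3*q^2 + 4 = (q - 2)*(q^2 - q - 2) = (q - 2)^2*(q + 1)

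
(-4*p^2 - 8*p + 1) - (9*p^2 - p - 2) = -13*p^2 - 7*p + 3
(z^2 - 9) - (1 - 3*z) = z^2 + 3*z - 10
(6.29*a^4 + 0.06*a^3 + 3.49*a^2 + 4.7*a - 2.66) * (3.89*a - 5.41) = 24.4681*a^5 - 33.7955*a^4 + 13.2515*a^3 - 0.597899999999999*a^2 - 35.7744*a + 14.3906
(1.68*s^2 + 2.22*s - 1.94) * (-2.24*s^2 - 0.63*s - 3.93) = -3.7632*s^4 - 6.0312*s^3 - 3.6554*s^2 - 7.5024*s + 7.6242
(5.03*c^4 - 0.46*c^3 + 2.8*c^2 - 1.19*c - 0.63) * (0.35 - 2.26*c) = -11.3678*c^5 + 2.8001*c^4 - 6.489*c^3 + 3.6694*c^2 + 1.0073*c - 0.2205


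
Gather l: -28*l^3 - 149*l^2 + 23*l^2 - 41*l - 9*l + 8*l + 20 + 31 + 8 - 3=-28*l^3 - 126*l^2 - 42*l + 56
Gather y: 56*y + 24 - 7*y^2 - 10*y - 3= -7*y^2 + 46*y + 21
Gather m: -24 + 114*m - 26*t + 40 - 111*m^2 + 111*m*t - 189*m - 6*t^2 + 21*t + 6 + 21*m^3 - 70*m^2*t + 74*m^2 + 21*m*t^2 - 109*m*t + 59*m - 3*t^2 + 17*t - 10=21*m^3 + m^2*(-70*t - 37) + m*(21*t^2 + 2*t - 16) - 9*t^2 + 12*t + 12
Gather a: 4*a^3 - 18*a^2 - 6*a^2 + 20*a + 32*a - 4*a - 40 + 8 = 4*a^3 - 24*a^2 + 48*a - 32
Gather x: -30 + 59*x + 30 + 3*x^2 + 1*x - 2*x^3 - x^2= -2*x^3 + 2*x^2 + 60*x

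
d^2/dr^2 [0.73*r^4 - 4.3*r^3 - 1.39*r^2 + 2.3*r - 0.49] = 8.76*r^2 - 25.8*r - 2.78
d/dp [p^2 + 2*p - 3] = 2*p + 2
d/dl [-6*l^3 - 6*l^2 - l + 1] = -18*l^2 - 12*l - 1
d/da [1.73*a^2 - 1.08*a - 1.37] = 3.46*a - 1.08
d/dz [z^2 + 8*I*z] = 2*z + 8*I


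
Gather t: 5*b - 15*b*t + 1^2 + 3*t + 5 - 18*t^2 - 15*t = 5*b - 18*t^2 + t*(-15*b - 12) + 6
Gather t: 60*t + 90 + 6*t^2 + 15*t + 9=6*t^2 + 75*t + 99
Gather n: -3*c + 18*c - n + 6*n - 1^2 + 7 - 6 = 15*c + 5*n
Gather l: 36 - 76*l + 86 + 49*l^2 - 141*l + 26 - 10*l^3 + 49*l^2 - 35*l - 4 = -10*l^3 + 98*l^2 - 252*l + 144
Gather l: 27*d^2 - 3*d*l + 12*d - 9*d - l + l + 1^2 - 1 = 27*d^2 - 3*d*l + 3*d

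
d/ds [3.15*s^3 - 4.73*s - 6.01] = 9.45*s^2 - 4.73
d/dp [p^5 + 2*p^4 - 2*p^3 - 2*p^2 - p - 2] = 5*p^4 + 8*p^3 - 6*p^2 - 4*p - 1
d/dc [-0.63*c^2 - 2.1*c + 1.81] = -1.26*c - 2.1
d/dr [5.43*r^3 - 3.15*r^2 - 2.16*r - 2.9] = 16.29*r^2 - 6.3*r - 2.16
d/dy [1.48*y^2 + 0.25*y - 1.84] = 2.96*y + 0.25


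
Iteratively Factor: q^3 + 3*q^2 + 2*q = (q + 1)*(q^2 + 2*q) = (q + 1)*(q + 2)*(q)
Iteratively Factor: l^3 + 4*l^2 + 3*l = (l + 3)*(l^2 + l) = (l + 1)*(l + 3)*(l)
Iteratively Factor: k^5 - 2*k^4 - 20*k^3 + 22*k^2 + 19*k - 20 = (k + 4)*(k^4 - 6*k^3 + 4*k^2 + 6*k - 5) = (k + 1)*(k + 4)*(k^3 - 7*k^2 + 11*k - 5) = (k - 1)*(k + 1)*(k + 4)*(k^2 - 6*k + 5) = (k - 1)^2*(k + 1)*(k + 4)*(k - 5)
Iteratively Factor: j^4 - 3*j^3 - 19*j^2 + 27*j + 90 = (j + 3)*(j^3 - 6*j^2 - j + 30) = (j - 3)*(j + 3)*(j^2 - 3*j - 10) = (j - 3)*(j + 2)*(j + 3)*(j - 5)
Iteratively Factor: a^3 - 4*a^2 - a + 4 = (a - 1)*(a^2 - 3*a - 4) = (a - 4)*(a - 1)*(a + 1)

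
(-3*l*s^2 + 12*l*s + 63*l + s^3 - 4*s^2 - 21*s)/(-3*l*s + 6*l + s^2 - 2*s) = (s^2 - 4*s - 21)/(s - 2)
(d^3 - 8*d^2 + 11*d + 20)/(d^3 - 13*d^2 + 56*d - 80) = (d + 1)/(d - 4)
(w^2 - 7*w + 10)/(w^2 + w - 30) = (w - 2)/(w + 6)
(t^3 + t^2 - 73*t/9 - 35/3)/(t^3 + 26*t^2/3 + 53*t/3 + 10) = (t^2 - 2*t/3 - 7)/(t^2 + 7*t + 6)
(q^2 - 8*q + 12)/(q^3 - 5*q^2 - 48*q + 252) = (q - 2)/(q^2 + q - 42)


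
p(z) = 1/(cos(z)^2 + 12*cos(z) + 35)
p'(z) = (2*sin(z)*cos(z) + 12*sin(z))/(cos(z)^2 + 12*cos(z) + 35)^2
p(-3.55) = 0.04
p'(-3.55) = 0.01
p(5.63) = 0.02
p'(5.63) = -0.00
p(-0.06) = 0.02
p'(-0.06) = -0.00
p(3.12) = 0.04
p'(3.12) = 0.00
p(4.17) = 0.03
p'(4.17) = -0.01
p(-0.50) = 0.02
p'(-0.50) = -0.00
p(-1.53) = 0.03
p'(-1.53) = -0.01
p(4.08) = 0.04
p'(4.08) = -0.01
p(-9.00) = 0.04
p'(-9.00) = -0.00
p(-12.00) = 0.02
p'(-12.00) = 0.00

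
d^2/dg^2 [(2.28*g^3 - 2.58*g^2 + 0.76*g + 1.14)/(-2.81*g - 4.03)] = (-36.006216*g^3 - 154.916424*g^2 - 222.175512*g + 83.012872)/(22.188041*g^3 + 95.463849*g^2 + 136.910787*g + 65.450827)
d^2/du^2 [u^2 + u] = 2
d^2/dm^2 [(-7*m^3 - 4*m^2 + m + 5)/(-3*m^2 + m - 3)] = 2*(-53*m^3 - 306*m^2 + 261*m + 73)/(27*m^6 - 27*m^5 + 90*m^4 - 55*m^3 + 90*m^2 - 27*m + 27)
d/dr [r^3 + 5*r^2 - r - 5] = 3*r^2 + 10*r - 1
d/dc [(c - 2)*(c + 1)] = 2*c - 1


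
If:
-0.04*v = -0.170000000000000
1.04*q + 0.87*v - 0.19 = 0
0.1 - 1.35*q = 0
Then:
No Solution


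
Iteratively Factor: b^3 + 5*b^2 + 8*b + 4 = (b + 1)*(b^2 + 4*b + 4) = (b + 1)*(b + 2)*(b + 2)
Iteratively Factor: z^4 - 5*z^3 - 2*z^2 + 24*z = (z)*(z^3 - 5*z^2 - 2*z + 24) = z*(z - 3)*(z^2 - 2*z - 8) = z*(z - 4)*(z - 3)*(z + 2)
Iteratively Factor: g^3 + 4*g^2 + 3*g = (g + 1)*(g^2 + 3*g) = (g + 1)*(g + 3)*(g)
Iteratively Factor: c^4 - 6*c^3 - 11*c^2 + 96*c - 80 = (c + 4)*(c^3 - 10*c^2 + 29*c - 20) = (c - 1)*(c + 4)*(c^2 - 9*c + 20) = (c - 5)*(c - 1)*(c + 4)*(c - 4)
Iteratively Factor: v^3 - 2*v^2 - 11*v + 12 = (v + 3)*(v^2 - 5*v + 4) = (v - 4)*(v + 3)*(v - 1)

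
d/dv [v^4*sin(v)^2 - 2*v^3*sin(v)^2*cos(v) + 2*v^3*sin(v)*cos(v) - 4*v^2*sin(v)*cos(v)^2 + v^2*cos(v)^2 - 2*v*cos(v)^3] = v^4*sin(2*v) + v^3*sin(v)/2 - 3*v^3*sin(3*v)/2 + 2*v^3 + 2*v^2*sin(2*v) - 5*v^2*cos(v)/2 - 3*v^2*cos(3*v)/2 - v*sin(v)/2 - v*sin(3*v)/2 + v*cos(2*v) + v - 3*cos(v)/2 - cos(3*v)/2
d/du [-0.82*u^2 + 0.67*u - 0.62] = 0.67 - 1.64*u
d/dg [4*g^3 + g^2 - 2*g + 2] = 12*g^2 + 2*g - 2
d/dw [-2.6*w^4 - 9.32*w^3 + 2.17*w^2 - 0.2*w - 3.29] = -10.4*w^3 - 27.96*w^2 + 4.34*w - 0.2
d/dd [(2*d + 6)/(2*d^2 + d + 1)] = 2*(2*d^2 + d - (d + 3)*(4*d + 1) + 1)/(2*d^2 + d + 1)^2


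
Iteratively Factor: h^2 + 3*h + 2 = (h + 1)*(h + 2)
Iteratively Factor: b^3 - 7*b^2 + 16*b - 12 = (b - 2)*(b^2 - 5*b + 6) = (b - 2)^2*(b - 3)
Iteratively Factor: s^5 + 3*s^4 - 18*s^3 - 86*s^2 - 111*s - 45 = (s + 1)*(s^4 + 2*s^3 - 20*s^2 - 66*s - 45) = (s - 5)*(s + 1)*(s^3 + 7*s^2 + 15*s + 9) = (s - 5)*(s + 1)^2*(s^2 + 6*s + 9) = (s - 5)*(s + 1)^2*(s + 3)*(s + 3)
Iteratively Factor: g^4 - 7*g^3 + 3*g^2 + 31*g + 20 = (g + 1)*(g^3 - 8*g^2 + 11*g + 20) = (g - 5)*(g + 1)*(g^2 - 3*g - 4) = (g - 5)*(g + 1)^2*(g - 4)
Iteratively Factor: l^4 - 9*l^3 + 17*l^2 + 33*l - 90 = (l - 5)*(l^3 - 4*l^2 - 3*l + 18) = (l - 5)*(l - 3)*(l^2 - l - 6) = (l - 5)*(l - 3)*(l + 2)*(l - 3)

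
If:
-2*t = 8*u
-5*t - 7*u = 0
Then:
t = 0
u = 0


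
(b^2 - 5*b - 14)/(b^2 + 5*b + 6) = (b - 7)/(b + 3)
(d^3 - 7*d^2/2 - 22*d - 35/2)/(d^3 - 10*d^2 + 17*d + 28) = (d + 5/2)/(d - 4)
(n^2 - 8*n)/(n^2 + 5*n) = (n - 8)/(n + 5)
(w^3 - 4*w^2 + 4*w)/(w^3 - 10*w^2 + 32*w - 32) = w*(w - 2)/(w^2 - 8*w + 16)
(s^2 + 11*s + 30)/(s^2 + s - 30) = (s + 5)/(s - 5)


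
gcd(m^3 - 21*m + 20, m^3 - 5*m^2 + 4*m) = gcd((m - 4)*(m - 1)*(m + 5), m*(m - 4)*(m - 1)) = m^2 - 5*m + 4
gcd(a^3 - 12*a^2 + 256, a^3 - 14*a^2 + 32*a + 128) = a^2 - 16*a + 64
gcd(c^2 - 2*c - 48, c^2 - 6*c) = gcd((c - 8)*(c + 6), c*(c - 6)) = 1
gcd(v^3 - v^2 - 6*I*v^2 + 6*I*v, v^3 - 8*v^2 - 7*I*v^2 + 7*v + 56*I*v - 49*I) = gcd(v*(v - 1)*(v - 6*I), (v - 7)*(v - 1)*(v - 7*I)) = v - 1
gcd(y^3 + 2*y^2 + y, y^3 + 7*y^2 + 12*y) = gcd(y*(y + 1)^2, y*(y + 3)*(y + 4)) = y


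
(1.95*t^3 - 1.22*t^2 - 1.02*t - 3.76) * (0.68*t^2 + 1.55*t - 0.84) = 1.326*t^5 + 2.1929*t^4 - 4.2226*t^3 - 3.113*t^2 - 4.9712*t + 3.1584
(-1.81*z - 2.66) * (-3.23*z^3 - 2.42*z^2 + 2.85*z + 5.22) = 5.8463*z^4 + 12.972*z^3 + 1.2787*z^2 - 17.0292*z - 13.8852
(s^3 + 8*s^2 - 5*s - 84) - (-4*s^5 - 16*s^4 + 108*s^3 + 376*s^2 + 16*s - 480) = 4*s^5 + 16*s^4 - 107*s^3 - 368*s^2 - 21*s + 396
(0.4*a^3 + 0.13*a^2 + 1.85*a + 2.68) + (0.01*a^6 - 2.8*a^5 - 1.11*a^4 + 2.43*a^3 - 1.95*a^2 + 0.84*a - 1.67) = 0.01*a^6 - 2.8*a^5 - 1.11*a^4 + 2.83*a^3 - 1.82*a^2 + 2.69*a + 1.01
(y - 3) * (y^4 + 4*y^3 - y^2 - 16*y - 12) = y^5 + y^4 - 13*y^3 - 13*y^2 + 36*y + 36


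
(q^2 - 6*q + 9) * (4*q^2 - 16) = 4*q^4 - 24*q^3 + 20*q^2 + 96*q - 144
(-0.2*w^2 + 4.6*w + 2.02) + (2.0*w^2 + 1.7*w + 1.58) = 1.8*w^2 + 6.3*w + 3.6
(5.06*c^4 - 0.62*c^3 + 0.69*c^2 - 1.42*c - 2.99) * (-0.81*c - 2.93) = -4.0986*c^5 - 14.3236*c^4 + 1.2577*c^3 - 0.8715*c^2 + 6.5825*c + 8.7607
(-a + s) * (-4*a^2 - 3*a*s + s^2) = 4*a^3 - a^2*s - 4*a*s^2 + s^3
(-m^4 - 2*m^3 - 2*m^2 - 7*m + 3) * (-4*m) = 4*m^5 + 8*m^4 + 8*m^3 + 28*m^2 - 12*m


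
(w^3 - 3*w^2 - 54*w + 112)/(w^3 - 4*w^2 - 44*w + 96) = (w + 7)/(w + 6)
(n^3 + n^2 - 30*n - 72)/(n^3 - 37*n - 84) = (n - 6)/(n - 7)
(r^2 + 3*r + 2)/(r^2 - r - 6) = (r + 1)/(r - 3)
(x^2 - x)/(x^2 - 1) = x/(x + 1)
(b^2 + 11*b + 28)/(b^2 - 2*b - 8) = (b^2 + 11*b + 28)/(b^2 - 2*b - 8)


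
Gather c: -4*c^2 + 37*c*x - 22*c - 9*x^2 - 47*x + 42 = -4*c^2 + c*(37*x - 22) - 9*x^2 - 47*x + 42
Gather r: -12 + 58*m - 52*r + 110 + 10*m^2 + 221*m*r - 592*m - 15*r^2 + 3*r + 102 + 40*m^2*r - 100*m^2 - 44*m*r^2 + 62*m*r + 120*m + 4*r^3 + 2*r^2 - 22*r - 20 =-90*m^2 - 414*m + 4*r^3 + r^2*(-44*m - 13) + r*(40*m^2 + 283*m - 71) + 180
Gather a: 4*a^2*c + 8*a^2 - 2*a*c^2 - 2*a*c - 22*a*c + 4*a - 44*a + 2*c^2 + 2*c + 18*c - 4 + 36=a^2*(4*c + 8) + a*(-2*c^2 - 24*c - 40) + 2*c^2 + 20*c + 32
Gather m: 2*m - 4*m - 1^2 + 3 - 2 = -2*m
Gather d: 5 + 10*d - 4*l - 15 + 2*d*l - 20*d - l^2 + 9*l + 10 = d*(2*l - 10) - l^2 + 5*l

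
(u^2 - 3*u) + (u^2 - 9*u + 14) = 2*u^2 - 12*u + 14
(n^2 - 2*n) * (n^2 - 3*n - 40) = n^4 - 5*n^3 - 34*n^2 + 80*n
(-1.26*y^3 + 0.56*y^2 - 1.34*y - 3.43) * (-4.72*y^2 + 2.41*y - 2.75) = 5.9472*y^5 - 5.6798*y^4 + 11.1394*y^3 + 11.4202*y^2 - 4.5813*y + 9.4325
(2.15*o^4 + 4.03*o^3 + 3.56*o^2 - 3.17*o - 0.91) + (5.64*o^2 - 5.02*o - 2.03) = 2.15*o^4 + 4.03*o^3 + 9.2*o^2 - 8.19*o - 2.94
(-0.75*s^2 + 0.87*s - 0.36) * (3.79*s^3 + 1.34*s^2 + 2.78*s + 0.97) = -2.8425*s^5 + 2.2923*s^4 - 2.2836*s^3 + 1.2087*s^2 - 0.1569*s - 0.3492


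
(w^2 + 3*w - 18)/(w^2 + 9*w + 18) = (w - 3)/(w + 3)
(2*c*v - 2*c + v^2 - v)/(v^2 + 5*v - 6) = (2*c + v)/(v + 6)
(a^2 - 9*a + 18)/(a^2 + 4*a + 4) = (a^2 - 9*a + 18)/(a^2 + 4*a + 4)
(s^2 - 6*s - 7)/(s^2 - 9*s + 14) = (s + 1)/(s - 2)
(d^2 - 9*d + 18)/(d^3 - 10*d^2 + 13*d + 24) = (d - 6)/(d^2 - 7*d - 8)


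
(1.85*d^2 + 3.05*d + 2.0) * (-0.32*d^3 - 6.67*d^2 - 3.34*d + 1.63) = -0.592*d^5 - 13.3155*d^4 - 27.1625*d^3 - 20.5115*d^2 - 1.7085*d + 3.26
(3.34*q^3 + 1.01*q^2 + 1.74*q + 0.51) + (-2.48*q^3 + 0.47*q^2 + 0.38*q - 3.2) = 0.86*q^3 + 1.48*q^2 + 2.12*q - 2.69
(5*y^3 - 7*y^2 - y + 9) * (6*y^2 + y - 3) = 30*y^5 - 37*y^4 - 28*y^3 + 74*y^2 + 12*y - 27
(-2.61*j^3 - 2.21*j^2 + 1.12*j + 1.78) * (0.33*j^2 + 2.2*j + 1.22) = -0.8613*j^5 - 6.4713*j^4 - 7.6766*j^3 + 0.355200000000001*j^2 + 5.2824*j + 2.1716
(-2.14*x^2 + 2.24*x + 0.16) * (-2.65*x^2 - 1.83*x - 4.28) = 5.671*x^4 - 2.0198*x^3 + 4.636*x^2 - 9.88*x - 0.6848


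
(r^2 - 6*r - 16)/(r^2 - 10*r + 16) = (r + 2)/(r - 2)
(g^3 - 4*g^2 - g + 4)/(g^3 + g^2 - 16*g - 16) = (g - 1)/(g + 4)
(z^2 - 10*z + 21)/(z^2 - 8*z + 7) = (z - 3)/(z - 1)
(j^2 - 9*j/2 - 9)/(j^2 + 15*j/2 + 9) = (j - 6)/(j + 6)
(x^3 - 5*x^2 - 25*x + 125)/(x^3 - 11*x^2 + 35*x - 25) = (x + 5)/(x - 1)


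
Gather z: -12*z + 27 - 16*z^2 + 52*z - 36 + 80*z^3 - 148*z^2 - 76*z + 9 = 80*z^3 - 164*z^2 - 36*z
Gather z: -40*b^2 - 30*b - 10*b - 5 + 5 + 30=-40*b^2 - 40*b + 30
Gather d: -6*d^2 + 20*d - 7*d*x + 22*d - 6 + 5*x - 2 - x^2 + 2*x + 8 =-6*d^2 + d*(42 - 7*x) - x^2 + 7*x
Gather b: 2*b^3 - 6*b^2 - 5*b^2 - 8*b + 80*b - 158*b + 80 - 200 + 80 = 2*b^3 - 11*b^2 - 86*b - 40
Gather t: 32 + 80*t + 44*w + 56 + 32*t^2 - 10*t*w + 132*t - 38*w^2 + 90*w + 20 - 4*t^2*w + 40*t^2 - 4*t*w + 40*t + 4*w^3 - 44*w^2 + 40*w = t^2*(72 - 4*w) + t*(252 - 14*w) + 4*w^3 - 82*w^2 + 174*w + 108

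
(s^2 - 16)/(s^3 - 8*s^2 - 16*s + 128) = 1/(s - 8)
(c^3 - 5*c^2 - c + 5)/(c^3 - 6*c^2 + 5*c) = (c + 1)/c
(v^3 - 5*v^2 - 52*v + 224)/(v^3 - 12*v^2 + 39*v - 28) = (v^2 - v - 56)/(v^2 - 8*v + 7)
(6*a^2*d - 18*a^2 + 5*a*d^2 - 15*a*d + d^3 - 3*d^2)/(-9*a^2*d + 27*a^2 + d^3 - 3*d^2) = (-2*a - d)/(3*a - d)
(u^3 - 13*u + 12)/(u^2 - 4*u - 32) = (u^2 - 4*u + 3)/(u - 8)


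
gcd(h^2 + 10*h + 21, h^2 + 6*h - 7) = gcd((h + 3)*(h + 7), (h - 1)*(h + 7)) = h + 7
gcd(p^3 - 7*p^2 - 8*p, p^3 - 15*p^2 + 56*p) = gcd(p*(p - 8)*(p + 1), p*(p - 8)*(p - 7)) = p^2 - 8*p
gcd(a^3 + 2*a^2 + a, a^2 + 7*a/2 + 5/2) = a + 1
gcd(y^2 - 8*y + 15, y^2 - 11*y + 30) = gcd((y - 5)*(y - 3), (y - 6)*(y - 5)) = y - 5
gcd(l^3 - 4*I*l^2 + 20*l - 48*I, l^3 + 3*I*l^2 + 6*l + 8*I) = l^2 + 2*I*l + 8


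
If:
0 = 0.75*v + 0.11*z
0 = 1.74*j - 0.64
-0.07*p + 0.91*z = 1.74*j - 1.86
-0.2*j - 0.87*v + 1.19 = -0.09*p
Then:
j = 0.37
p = -9.47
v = 0.30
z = -2.07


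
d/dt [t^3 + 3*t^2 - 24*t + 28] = 3*t^2 + 6*t - 24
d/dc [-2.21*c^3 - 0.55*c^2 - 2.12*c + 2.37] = -6.63*c^2 - 1.1*c - 2.12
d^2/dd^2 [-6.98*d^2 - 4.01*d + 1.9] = -13.9600000000000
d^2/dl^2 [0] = 0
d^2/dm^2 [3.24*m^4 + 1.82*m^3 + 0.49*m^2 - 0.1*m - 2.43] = 38.88*m^2 + 10.92*m + 0.98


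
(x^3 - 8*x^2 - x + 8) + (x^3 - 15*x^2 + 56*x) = 2*x^3 - 23*x^2 + 55*x + 8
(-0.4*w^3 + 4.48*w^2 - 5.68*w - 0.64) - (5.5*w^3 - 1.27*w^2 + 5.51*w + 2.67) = -5.9*w^3 + 5.75*w^2 - 11.19*w - 3.31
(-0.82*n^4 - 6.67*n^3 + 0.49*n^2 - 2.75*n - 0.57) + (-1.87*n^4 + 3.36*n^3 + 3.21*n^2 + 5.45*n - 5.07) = -2.69*n^4 - 3.31*n^3 + 3.7*n^2 + 2.7*n - 5.64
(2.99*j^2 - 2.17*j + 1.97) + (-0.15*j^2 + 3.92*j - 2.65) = 2.84*j^2 + 1.75*j - 0.68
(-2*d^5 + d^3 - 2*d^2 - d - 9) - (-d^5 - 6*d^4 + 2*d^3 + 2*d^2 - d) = -d^5 + 6*d^4 - d^3 - 4*d^2 - 9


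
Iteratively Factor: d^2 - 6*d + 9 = (d - 3)*(d - 3)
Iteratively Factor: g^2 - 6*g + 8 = (g - 2)*(g - 4)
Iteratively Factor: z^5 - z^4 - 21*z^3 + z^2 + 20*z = (z + 4)*(z^4 - 5*z^3 - z^2 + 5*z) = (z - 5)*(z + 4)*(z^3 - z) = z*(z - 5)*(z + 4)*(z^2 - 1) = z*(z - 5)*(z - 1)*(z + 4)*(z + 1)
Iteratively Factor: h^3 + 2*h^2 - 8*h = (h - 2)*(h^2 + 4*h) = (h - 2)*(h + 4)*(h)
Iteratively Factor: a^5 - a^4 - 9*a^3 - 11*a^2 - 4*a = (a + 1)*(a^4 - 2*a^3 - 7*a^2 - 4*a) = (a - 4)*(a + 1)*(a^3 + 2*a^2 + a) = a*(a - 4)*(a + 1)*(a^2 + 2*a + 1) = a*(a - 4)*(a + 1)^2*(a + 1)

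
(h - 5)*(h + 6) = h^2 + h - 30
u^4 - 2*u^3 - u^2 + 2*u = u*(u - 2)*(u - 1)*(u + 1)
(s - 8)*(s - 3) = s^2 - 11*s + 24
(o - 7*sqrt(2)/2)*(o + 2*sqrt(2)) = o^2 - 3*sqrt(2)*o/2 - 14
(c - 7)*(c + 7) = c^2 - 49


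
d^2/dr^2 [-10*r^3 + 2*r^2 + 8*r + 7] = 4 - 60*r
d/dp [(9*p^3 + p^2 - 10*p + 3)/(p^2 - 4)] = (9*p^4 - 98*p^2 - 14*p + 40)/(p^4 - 8*p^2 + 16)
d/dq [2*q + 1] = 2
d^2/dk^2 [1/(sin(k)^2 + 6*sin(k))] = 2*(-2*sin(k) - 9 - 15/sin(k) + 18/sin(k)^2 + 36/sin(k)^3)/(sin(k) + 6)^3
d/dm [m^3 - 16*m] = 3*m^2 - 16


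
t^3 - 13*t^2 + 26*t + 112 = (t - 8)*(t - 7)*(t + 2)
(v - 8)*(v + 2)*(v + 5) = v^3 - v^2 - 46*v - 80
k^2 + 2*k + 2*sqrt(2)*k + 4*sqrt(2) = (k + 2)*(k + 2*sqrt(2))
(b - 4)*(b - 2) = b^2 - 6*b + 8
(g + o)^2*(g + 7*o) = g^3 + 9*g^2*o + 15*g*o^2 + 7*o^3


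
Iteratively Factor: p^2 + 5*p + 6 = (p + 3)*(p + 2)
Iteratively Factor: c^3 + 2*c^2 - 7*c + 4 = (c - 1)*(c^2 + 3*c - 4) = (c - 1)^2*(c + 4)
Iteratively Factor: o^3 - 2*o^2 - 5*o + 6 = (o - 3)*(o^2 + o - 2) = (o - 3)*(o - 1)*(o + 2)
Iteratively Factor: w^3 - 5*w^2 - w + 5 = (w - 5)*(w^2 - 1) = (w - 5)*(w - 1)*(w + 1)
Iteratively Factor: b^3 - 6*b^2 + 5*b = (b)*(b^2 - 6*b + 5) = b*(b - 1)*(b - 5)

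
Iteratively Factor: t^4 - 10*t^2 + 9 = (t + 3)*(t^3 - 3*t^2 - t + 3) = (t + 1)*(t + 3)*(t^2 - 4*t + 3) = (t - 3)*(t + 1)*(t + 3)*(t - 1)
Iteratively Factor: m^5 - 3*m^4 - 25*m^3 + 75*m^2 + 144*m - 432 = (m - 3)*(m^4 - 25*m^2 + 144) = (m - 4)*(m - 3)*(m^3 + 4*m^2 - 9*m - 36) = (m - 4)*(m - 3)*(m + 3)*(m^2 + m - 12) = (m - 4)*(m - 3)*(m + 3)*(m + 4)*(m - 3)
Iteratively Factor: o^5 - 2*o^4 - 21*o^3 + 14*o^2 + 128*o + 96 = (o + 2)*(o^4 - 4*o^3 - 13*o^2 + 40*o + 48) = (o - 4)*(o + 2)*(o^3 - 13*o - 12) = (o - 4)^2*(o + 2)*(o^2 + 4*o + 3) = (o - 4)^2*(o + 1)*(o + 2)*(o + 3)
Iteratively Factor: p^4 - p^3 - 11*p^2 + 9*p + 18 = (p + 3)*(p^3 - 4*p^2 + p + 6) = (p - 2)*(p + 3)*(p^2 - 2*p - 3) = (p - 2)*(p + 1)*(p + 3)*(p - 3)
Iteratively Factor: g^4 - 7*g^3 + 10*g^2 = (g)*(g^3 - 7*g^2 + 10*g) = g^2*(g^2 - 7*g + 10) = g^2*(g - 5)*(g - 2)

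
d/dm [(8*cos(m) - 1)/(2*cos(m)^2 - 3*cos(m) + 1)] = (16*cos(m)^2 - 4*cos(m) - 5)*sin(m)/((cos(m) - 1)^2*(2*cos(m) - 1)^2)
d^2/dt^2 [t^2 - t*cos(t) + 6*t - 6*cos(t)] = t*cos(t) + 2*sin(t) + 6*cos(t) + 2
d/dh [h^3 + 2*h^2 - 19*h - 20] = 3*h^2 + 4*h - 19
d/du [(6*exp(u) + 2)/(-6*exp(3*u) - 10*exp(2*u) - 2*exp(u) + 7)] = (72*exp(3*u) + 96*exp(2*u) + 40*exp(u) + 46)*exp(u)/(36*exp(6*u) + 120*exp(5*u) + 124*exp(4*u) - 44*exp(3*u) - 136*exp(2*u) - 28*exp(u) + 49)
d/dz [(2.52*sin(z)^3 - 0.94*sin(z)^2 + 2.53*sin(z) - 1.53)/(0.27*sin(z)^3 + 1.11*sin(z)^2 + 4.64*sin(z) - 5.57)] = (3.051*sin(z)^4 + 22.0194*sin(z)^3 - 48.0398*sin(z)^2 + 13.8682*sin(z) - 6.9929)*cos(z)/(0.0729*sin(z)^6 + 0.5994*sin(z)^5 + 3.7377*sin(z)^4 + 7.293*sin(z)^3 + 9.1642*sin(z)^2 - 51.6896*sin(z) + 31.0249)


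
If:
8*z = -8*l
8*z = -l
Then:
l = 0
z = 0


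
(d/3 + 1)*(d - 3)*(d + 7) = d^3/3 + 7*d^2/3 - 3*d - 21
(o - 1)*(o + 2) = o^2 + o - 2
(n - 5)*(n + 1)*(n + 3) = n^3 - n^2 - 17*n - 15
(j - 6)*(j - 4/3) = j^2 - 22*j/3 + 8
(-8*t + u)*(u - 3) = -8*t*u + 24*t + u^2 - 3*u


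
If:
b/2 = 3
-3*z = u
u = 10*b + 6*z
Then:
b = 6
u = 20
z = -20/3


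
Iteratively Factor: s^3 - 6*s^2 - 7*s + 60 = (s - 5)*(s^2 - s - 12) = (s - 5)*(s - 4)*(s + 3)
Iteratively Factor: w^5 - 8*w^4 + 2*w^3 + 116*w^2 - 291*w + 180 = (w - 3)*(w^4 - 5*w^3 - 13*w^2 + 77*w - 60) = (w - 3)*(w - 1)*(w^3 - 4*w^2 - 17*w + 60) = (w - 5)*(w - 3)*(w - 1)*(w^2 + w - 12) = (w - 5)*(w - 3)*(w - 1)*(w + 4)*(w - 3)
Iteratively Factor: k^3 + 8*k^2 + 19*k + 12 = (k + 3)*(k^2 + 5*k + 4) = (k + 3)*(k + 4)*(k + 1)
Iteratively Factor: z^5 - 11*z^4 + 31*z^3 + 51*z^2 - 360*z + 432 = (z - 4)*(z^4 - 7*z^3 + 3*z^2 + 63*z - 108) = (z - 4)*(z - 3)*(z^3 - 4*z^2 - 9*z + 36) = (z - 4)*(z - 3)*(z + 3)*(z^2 - 7*z + 12) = (z - 4)^2*(z - 3)*(z + 3)*(z - 3)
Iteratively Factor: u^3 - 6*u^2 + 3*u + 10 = (u - 2)*(u^2 - 4*u - 5) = (u - 2)*(u + 1)*(u - 5)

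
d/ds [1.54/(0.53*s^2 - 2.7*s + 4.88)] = (4.158 - 1.6324*s)/(0.53*s^2 - 2.7*s + 4.88)^2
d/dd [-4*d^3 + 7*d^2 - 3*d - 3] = -12*d^2 + 14*d - 3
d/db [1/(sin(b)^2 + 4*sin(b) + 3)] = -2*(sin(b) + 2)*cos(b)/(sin(b)^2 + 4*sin(b) + 3)^2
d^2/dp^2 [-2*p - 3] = 0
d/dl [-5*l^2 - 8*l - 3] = -10*l - 8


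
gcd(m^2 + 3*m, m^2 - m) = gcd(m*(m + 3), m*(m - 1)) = m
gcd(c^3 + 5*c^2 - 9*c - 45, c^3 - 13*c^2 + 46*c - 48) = c - 3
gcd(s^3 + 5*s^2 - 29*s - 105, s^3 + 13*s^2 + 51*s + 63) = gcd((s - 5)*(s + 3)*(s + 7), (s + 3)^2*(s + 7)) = s^2 + 10*s + 21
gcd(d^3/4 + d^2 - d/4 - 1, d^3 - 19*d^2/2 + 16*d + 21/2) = 1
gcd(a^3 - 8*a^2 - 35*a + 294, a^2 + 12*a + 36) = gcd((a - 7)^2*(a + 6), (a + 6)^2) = a + 6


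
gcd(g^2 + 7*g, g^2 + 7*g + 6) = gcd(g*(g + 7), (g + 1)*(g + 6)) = 1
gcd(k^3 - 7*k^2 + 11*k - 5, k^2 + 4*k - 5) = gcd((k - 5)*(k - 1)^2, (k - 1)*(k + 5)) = k - 1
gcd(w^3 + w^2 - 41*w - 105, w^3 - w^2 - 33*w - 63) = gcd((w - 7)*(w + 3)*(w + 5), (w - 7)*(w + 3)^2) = w^2 - 4*w - 21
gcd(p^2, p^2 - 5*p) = p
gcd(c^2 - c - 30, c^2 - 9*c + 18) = c - 6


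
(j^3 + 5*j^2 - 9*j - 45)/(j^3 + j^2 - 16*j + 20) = (j^2 - 9)/(j^2 - 4*j + 4)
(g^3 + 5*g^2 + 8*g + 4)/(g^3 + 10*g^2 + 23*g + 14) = (g + 2)/(g + 7)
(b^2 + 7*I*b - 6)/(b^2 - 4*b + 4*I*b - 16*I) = (b^2 + 7*I*b - 6)/(b^2 + 4*b*(-1 + I) - 16*I)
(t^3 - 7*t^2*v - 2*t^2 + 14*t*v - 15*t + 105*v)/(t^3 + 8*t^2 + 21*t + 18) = (t^2 - 7*t*v - 5*t + 35*v)/(t^2 + 5*t + 6)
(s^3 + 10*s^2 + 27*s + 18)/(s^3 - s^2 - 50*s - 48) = (s + 3)/(s - 8)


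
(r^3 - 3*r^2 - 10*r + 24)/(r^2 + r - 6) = r - 4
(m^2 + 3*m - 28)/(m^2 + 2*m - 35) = (m - 4)/(m - 5)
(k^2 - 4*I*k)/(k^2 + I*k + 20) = k/(k + 5*I)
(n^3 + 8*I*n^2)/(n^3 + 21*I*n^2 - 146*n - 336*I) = n^2/(n^2 + 13*I*n - 42)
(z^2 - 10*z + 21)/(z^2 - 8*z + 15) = (z - 7)/(z - 5)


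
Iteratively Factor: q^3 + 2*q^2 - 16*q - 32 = (q + 2)*(q^2 - 16) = (q + 2)*(q + 4)*(q - 4)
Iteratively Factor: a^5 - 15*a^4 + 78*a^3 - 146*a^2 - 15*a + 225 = (a - 5)*(a^4 - 10*a^3 + 28*a^2 - 6*a - 45) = (a - 5)*(a - 3)*(a^3 - 7*a^2 + 7*a + 15) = (a - 5)*(a - 3)*(a + 1)*(a^2 - 8*a + 15) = (a - 5)^2*(a - 3)*(a + 1)*(a - 3)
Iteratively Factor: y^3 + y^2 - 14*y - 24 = (y - 4)*(y^2 + 5*y + 6) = (y - 4)*(y + 2)*(y + 3)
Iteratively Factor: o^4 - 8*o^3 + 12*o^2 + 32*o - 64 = (o - 2)*(o^3 - 6*o^2 + 32) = (o - 4)*(o - 2)*(o^2 - 2*o - 8) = (o - 4)*(o - 2)*(o + 2)*(o - 4)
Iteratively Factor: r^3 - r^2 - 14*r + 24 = (r + 4)*(r^2 - 5*r + 6) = (r - 2)*(r + 4)*(r - 3)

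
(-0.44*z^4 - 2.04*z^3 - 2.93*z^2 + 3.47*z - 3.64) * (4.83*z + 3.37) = -2.1252*z^5 - 11.336*z^4 - 21.0267*z^3 + 6.886*z^2 - 5.8873*z - 12.2668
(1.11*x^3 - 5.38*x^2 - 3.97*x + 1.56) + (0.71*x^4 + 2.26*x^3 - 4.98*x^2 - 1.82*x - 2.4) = 0.71*x^4 + 3.37*x^3 - 10.36*x^2 - 5.79*x - 0.84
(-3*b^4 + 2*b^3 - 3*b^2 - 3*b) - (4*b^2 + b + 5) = -3*b^4 + 2*b^3 - 7*b^2 - 4*b - 5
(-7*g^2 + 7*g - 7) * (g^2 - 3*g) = -7*g^4 + 28*g^3 - 28*g^2 + 21*g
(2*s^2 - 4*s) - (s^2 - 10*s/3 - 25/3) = s^2 - 2*s/3 + 25/3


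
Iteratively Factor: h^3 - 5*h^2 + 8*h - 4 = (h - 1)*(h^2 - 4*h + 4) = (h - 2)*(h - 1)*(h - 2)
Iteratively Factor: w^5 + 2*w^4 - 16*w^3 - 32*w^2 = (w)*(w^4 + 2*w^3 - 16*w^2 - 32*w) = w*(w + 2)*(w^3 - 16*w) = w^2*(w + 2)*(w^2 - 16) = w^2*(w - 4)*(w + 2)*(w + 4)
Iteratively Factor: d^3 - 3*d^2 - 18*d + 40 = (d + 4)*(d^2 - 7*d + 10) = (d - 5)*(d + 4)*(d - 2)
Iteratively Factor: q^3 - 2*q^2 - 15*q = (q - 5)*(q^2 + 3*q) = q*(q - 5)*(q + 3)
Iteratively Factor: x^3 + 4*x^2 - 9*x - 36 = (x + 4)*(x^2 - 9) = (x + 3)*(x + 4)*(x - 3)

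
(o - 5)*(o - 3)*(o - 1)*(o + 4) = o^4 - 5*o^3 - 13*o^2 + 77*o - 60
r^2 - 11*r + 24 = (r - 8)*(r - 3)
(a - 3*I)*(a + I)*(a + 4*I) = a^3 + 2*I*a^2 + 11*a + 12*I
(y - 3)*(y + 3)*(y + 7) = y^3 + 7*y^2 - 9*y - 63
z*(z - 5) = z^2 - 5*z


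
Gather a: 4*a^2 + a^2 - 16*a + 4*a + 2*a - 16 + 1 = 5*a^2 - 10*a - 15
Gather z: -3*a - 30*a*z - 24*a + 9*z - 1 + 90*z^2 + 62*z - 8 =-27*a + 90*z^2 + z*(71 - 30*a) - 9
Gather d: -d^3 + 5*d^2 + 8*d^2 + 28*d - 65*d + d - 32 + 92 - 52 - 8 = -d^3 + 13*d^2 - 36*d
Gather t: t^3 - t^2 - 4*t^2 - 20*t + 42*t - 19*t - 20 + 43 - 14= t^3 - 5*t^2 + 3*t + 9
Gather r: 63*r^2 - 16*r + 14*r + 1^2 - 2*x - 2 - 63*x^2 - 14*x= 63*r^2 - 2*r - 63*x^2 - 16*x - 1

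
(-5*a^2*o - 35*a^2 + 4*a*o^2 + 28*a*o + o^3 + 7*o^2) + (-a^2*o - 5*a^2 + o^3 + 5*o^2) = -6*a^2*o - 40*a^2 + 4*a*o^2 + 28*a*o + 2*o^3 + 12*o^2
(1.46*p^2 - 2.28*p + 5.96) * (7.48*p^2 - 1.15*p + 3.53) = 10.9208*p^4 - 18.7334*p^3 + 52.3566*p^2 - 14.9024*p + 21.0388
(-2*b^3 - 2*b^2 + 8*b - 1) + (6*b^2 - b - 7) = -2*b^3 + 4*b^2 + 7*b - 8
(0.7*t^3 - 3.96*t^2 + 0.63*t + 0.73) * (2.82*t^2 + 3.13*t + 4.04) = 1.974*t^5 - 8.9762*t^4 - 7.7902*t^3 - 11.9679*t^2 + 4.8301*t + 2.9492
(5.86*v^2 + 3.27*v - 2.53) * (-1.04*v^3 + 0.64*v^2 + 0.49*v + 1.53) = -6.0944*v^5 + 0.3496*v^4 + 7.5954*v^3 + 8.9489*v^2 + 3.7634*v - 3.8709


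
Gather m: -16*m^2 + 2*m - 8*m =-16*m^2 - 6*m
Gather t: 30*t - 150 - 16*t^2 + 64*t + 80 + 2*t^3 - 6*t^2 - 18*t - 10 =2*t^3 - 22*t^2 + 76*t - 80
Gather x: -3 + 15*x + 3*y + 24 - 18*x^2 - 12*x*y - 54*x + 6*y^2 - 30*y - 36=-18*x^2 + x*(-12*y - 39) + 6*y^2 - 27*y - 15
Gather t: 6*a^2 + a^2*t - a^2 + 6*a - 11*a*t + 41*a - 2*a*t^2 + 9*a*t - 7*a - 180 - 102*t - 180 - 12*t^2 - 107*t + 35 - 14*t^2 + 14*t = 5*a^2 + 40*a + t^2*(-2*a - 26) + t*(a^2 - 2*a - 195) - 325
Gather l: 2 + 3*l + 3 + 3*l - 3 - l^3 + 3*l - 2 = -l^3 + 9*l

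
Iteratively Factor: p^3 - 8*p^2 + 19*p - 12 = (p - 4)*(p^2 - 4*p + 3) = (p - 4)*(p - 1)*(p - 3)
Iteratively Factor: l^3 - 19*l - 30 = (l + 3)*(l^2 - 3*l - 10) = (l - 5)*(l + 3)*(l + 2)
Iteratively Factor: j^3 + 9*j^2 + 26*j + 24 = (j + 3)*(j^2 + 6*j + 8) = (j + 3)*(j + 4)*(j + 2)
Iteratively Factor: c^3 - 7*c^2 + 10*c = (c)*(c^2 - 7*c + 10) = c*(c - 2)*(c - 5)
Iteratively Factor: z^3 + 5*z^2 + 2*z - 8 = (z - 1)*(z^2 + 6*z + 8) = (z - 1)*(z + 4)*(z + 2)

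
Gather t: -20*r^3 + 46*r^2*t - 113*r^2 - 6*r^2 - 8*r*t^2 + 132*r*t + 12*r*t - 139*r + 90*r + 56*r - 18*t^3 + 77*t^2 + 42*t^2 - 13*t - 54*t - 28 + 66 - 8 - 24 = -20*r^3 - 119*r^2 + 7*r - 18*t^3 + t^2*(119 - 8*r) + t*(46*r^2 + 144*r - 67) + 6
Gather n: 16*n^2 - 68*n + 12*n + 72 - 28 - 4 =16*n^2 - 56*n + 40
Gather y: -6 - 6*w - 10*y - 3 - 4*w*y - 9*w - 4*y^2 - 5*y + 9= -15*w - 4*y^2 + y*(-4*w - 15)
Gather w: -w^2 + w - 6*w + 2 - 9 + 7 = -w^2 - 5*w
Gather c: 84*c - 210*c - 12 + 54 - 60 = -126*c - 18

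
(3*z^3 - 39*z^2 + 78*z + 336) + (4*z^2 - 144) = 3*z^3 - 35*z^2 + 78*z + 192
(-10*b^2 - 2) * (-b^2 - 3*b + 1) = 10*b^4 + 30*b^3 - 8*b^2 + 6*b - 2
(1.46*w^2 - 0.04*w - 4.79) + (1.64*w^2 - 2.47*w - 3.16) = 3.1*w^2 - 2.51*w - 7.95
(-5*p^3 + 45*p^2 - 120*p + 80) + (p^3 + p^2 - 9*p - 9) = -4*p^3 + 46*p^2 - 129*p + 71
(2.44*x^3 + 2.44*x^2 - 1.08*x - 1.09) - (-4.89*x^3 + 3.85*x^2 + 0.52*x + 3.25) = 7.33*x^3 - 1.41*x^2 - 1.6*x - 4.34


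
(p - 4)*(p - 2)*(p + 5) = p^3 - p^2 - 22*p + 40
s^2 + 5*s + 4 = (s + 1)*(s + 4)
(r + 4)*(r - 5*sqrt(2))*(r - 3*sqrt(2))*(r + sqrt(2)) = r^4 - 7*sqrt(2)*r^3 + 4*r^3 - 28*sqrt(2)*r^2 + 14*r^2 + 30*sqrt(2)*r + 56*r + 120*sqrt(2)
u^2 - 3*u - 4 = (u - 4)*(u + 1)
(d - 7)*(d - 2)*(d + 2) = d^3 - 7*d^2 - 4*d + 28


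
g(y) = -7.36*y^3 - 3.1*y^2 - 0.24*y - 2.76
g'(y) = -22.08*y^2 - 6.2*y - 0.24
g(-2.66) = 114.47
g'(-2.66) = -139.98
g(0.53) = -4.85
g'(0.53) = -9.73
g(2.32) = -111.91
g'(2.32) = -133.47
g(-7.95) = 3501.32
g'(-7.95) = -1346.46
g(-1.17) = 5.07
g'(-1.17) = -23.21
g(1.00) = -13.46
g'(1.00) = -28.52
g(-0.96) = 1.13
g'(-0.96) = -14.64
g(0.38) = -3.70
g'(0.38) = -5.78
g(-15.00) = 24143.34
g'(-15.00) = -4875.24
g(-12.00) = 12271.80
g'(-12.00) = -3105.36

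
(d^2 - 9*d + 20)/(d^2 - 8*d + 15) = (d - 4)/(d - 3)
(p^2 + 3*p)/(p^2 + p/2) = 2*(p + 3)/(2*p + 1)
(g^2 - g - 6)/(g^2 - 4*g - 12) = (g - 3)/(g - 6)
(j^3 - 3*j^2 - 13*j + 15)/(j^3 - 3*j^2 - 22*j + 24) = (j^2 - 2*j - 15)/(j^2 - 2*j - 24)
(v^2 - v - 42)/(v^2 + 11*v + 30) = (v - 7)/(v + 5)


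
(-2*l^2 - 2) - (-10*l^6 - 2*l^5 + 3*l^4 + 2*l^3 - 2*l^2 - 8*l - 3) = 10*l^6 + 2*l^5 - 3*l^4 - 2*l^3 + 8*l + 1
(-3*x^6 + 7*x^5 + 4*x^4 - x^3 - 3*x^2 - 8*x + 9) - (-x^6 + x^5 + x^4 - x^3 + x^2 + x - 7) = -2*x^6 + 6*x^5 + 3*x^4 - 4*x^2 - 9*x + 16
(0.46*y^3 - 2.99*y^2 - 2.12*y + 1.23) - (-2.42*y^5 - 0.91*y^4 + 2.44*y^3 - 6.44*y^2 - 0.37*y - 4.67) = 2.42*y^5 + 0.91*y^4 - 1.98*y^3 + 3.45*y^2 - 1.75*y + 5.9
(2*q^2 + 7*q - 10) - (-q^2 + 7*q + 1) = 3*q^2 - 11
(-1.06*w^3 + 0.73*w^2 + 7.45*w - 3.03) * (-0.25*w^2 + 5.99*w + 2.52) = 0.265*w^5 - 6.5319*w^4 - 0.161*w^3 + 47.2226*w^2 + 0.624300000000002*w - 7.6356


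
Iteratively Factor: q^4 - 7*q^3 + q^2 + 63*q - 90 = (q - 3)*(q^3 - 4*q^2 - 11*q + 30) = (q - 5)*(q - 3)*(q^2 + q - 6) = (q - 5)*(q - 3)*(q - 2)*(q + 3)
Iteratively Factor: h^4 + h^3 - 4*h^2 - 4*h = (h + 1)*(h^3 - 4*h) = (h - 2)*(h + 1)*(h^2 + 2*h) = (h - 2)*(h + 1)*(h + 2)*(h)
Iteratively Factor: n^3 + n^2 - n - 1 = (n + 1)*(n^2 - 1) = (n - 1)*(n + 1)*(n + 1)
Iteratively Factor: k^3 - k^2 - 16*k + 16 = (k - 1)*(k^2 - 16) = (k - 4)*(k - 1)*(k + 4)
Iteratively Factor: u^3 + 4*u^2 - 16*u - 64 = (u + 4)*(u^2 - 16) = (u - 4)*(u + 4)*(u + 4)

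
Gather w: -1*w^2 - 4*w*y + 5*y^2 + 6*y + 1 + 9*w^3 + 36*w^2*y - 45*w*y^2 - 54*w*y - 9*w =9*w^3 + w^2*(36*y - 1) + w*(-45*y^2 - 58*y - 9) + 5*y^2 + 6*y + 1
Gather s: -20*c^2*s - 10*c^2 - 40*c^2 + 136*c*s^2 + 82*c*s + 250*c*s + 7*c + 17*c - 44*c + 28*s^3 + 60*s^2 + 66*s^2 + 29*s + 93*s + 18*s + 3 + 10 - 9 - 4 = -50*c^2 - 20*c + 28*s^3 + s^2*(136*c + 126) + s*(-20*c^2 + 332*c + 140)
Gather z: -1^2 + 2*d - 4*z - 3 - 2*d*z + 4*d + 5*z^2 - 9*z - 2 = 6*d + 5*z^2 + z*(-2*d - 13) - 6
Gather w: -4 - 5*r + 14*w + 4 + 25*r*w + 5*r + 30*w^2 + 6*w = 30*w^2 + w*(25*r + 20)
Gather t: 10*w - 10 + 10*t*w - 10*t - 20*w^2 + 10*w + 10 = t*(10*w - 10) - 20*w^2 + 20*w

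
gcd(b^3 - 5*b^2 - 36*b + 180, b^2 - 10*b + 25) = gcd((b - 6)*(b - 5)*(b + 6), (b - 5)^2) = b - 5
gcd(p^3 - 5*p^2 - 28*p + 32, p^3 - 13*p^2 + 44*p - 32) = p^2 - 9*p + 8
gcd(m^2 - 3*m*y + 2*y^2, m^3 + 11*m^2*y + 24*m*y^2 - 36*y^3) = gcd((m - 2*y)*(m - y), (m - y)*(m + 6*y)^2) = -m + y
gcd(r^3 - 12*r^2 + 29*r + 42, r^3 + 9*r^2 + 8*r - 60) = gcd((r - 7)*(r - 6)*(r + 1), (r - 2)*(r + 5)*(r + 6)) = 1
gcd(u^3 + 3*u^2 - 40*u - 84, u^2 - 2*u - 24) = u - 6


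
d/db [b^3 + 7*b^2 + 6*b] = 3*b^2 + 14*b + 6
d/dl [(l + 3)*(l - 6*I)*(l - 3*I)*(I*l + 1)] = 4*I*l^3 + l^2*(30 + 9*I) + l*(60 - 54*I) - 18 - 81*I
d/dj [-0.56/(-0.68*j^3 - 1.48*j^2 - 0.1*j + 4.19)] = (-1.1424*j^2 - 1.6576*j - 0.056)/(0.68*j^3 + 1.48*j^2 + 0.1*j - 4.19)^2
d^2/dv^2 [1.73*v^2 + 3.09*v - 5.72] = 3.46000000000000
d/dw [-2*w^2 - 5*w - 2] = -4*w - 5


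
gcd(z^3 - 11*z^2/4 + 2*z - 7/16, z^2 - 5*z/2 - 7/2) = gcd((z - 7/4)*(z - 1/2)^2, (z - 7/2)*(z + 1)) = 1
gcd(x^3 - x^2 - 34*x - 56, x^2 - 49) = x - 7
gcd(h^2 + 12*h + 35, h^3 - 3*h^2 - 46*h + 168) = h + 7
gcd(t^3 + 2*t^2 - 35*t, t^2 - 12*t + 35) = t - 5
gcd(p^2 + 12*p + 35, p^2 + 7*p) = p + 7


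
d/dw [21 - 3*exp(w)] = -3*exp(w)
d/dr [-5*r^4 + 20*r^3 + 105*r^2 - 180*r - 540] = -20*r^3 + 60*r^2 + 210*r - 180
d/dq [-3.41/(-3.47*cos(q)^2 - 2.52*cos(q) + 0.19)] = (23.6654*cos(q) + 8.5932)*sin(q)/(3.47*cos(q)^2 + 2.52*cos(q) - 0.19)^2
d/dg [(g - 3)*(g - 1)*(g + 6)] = 3*g^2 + 4*g - 21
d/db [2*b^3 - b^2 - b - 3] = 6*b^2 - 2*b - 1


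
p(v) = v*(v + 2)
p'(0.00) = 2.00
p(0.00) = 0.00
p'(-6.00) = -10.00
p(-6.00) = 24.00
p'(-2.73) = -3.46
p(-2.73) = 1.99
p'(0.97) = 3.94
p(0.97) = 2.88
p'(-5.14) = -8.28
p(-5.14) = 16.14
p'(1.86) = 5.72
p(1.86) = 7.18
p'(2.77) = 7.54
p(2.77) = 13.21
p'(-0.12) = 1.76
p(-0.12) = -0.23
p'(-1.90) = -1.80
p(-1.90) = -0.19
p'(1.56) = 5.12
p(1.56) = 5.55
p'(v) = 2*v + 2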